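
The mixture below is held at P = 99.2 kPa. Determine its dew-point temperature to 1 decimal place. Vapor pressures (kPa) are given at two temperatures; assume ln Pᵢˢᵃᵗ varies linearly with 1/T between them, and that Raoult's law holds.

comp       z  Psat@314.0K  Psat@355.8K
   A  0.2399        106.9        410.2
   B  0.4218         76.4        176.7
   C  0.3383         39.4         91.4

Dew-point temperature: Σzᵢ·P/Pᵢˢᵃᵗ(T) = 1. Interpolate ln Pᵢˢᵃᵗ = aᵢ + bᵢ/T.
  T = 314.0 K: ΣzᵢP/Pᵢˢᵃᵗ = 1.6221
  T = 355.8 K: ΣzᵢP/Pᵢˢᵃᵗ = 0.6620
  T = 334.9 K: ΣzᵢP/Pᵢˢᵃᵗ = 1.0045
  T = 345.4 K: ΣzᵢP/Pᵢˢᵃᵗ = 0.8090
  T = 340.1 K: ΣzᵢP/Pᵢˢᵃᵗ = 0.9008
  T = 337.5 K: ΣzᵢP/Pᵢˢᵃᵗ = 0.9508
Interpolating between 334.9 K and 337.5 K gives T ≈ 335.1 K.

T = 335.1 K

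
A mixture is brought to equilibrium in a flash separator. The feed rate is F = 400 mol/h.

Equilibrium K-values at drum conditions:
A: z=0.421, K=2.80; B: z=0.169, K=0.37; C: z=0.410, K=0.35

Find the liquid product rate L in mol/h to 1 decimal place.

L = 267.3 mol/h

Let ψ = V/F and solve Σ zᵢ(Kᵢ−1)/(1+ψ(Kᵢ−1)) = 0.
Feasibility: ΣzᵢKᵢ = 1.385, Σzᵢ/Kᵢ = 1.779 — both > 1, two phases present.
Newton iteration, ψ⁰ = 0.33:
  ψ = 0.330: g = 0.0017, g' = -0.925 → ψ = 0.332
Converged at ψ = 0.332.
Then V = ψ·F = 0.3319·400 = 132.7 mol/h and L = F − V = 267.3 mol/h.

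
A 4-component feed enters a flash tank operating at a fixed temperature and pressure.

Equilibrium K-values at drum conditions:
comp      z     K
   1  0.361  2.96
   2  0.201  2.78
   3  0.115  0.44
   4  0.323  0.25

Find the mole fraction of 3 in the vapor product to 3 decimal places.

y_3 = 0.074

Material balance + equilibrium reduce to Σ zᵢ(Kᵢ−1)/(1+V/F(Kᵢ−1)) = 0.
g(0) = ΣzᵢKᵢ − 1 = 0.759 and g(1) = 1 − Σzᵢ/Kᵢ = -0.748, so a root lies in (0, 1).
Iterate (Newton) starting at V/F = 0.5:
  V/F = 0.500: g = 0.0696, g' = -1.067 → V/F = 0.565
Converged at V/F = 0.565.
Compositions from xᵢ = zᵢ/(1+V/F(Kᵢ−1)), yᵢ = Kᵢxᵢ:
  1: x = 0.171, y = 0.507
  2: x = 0.100, y = 0.279
  3: x = 0.168, y = 0.074
  4: x = 0.560, y = 0.140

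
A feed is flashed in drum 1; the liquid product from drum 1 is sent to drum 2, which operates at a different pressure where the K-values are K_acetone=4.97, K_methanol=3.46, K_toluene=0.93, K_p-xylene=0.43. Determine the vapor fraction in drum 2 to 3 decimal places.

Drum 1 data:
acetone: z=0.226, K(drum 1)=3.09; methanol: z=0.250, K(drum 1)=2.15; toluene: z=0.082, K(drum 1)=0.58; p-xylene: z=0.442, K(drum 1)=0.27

V/F (drum 2) = 0.370

Drum 1:
Iterate (Newton) starting at ψ₁ = 0.58:
  ψ₁ = 0.580: g = -0.2191, g' = -1.054 → ψ₁ = 0.372
  ψ₁ = 0.372: g = -0.0168, g' = -0.939 → ψ₁ = 0.354
Converged at ψ₁ = 0.354.
Drum-1 compositions:
  acetone: x = 0.130, y = 0.401
  methanol: x = 0.178, y = 0.382
  toluene: x = 0.096, y = 0.056
  p-xylene: x = 0.596, y = 0.161
Drum-2 feed = drum-1 liquid: z₂ = (0.1299, 0.1776, 0.0963, 0.5962).
Drum 2:
Let ψ₂ = V/F and solve Σ zᵢ(Kᵢ−1)/(1+ψ₂(Kᵢ−1)) = 0.
Check two-phase: ΣzᵢKᵢ = 1.606 > 1 and Σzᵢ/Kᵢ = 1.568 > 1, so g(0) = 0.606 > 0 and g(1) = -0.568 < 0.
Newton iteration, ψ₂⁰ = 0.5:
  ψ₂ = 0.500: g = -0.1136, g' = -0.825 → ψ₂ = 0.362
  ψ₂ = 0.362: g = 0.0073, g' = -0.953 → ψ₂ = 0.370
Converged at ψ₂ = 0.370.
  acetone: x = 0.053, y = 0.261
  methanol: x = 0.093, y = 0.322
  toluene: x = 0.099, y = 0.092
  p-xylene: x = 0.756, y = 0.325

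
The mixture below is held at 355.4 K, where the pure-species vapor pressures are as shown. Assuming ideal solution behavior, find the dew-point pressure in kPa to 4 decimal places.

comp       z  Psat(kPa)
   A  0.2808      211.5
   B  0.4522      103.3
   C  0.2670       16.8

At the dew point ψ → 1, so Σzᵢ/Kᵢ = 1 with Kᵢ = Pᵢˢᵃᵗ/P ⇒ 1/P = Σzᵢ/Pᵢˢᵃᵗ.
1/P = 0.2808/211.5 + 0.4522/103.3 + 0.2670/16.8 = 0.0215981 ⇒ P = 46.3005 kPa

Pdew = 46.3005 kPa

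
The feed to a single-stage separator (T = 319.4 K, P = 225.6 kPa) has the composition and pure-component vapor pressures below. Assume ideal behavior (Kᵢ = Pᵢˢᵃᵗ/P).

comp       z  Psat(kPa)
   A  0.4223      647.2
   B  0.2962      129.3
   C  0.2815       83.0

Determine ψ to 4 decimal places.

ψ = 0.4822

Raoult's law: Kᵢ = Pᵢˢᵃᵗ/P = Pᵢˢᵃᵗ/225.6.
  K_A = 647.2/225.6 = 2.868794, K_B = 129.3/225.6 = 0.573138, K_C = 83.0/225.6 = 0.367908
Newton iteration, ψ⁰ = 0.5:
  ψ = 0.5000: g = -0.01292, g' = -0.7218 → ψ = 0.4821
  ψ = 0.4821: g = 0.00004, g' = -0.7264 → ψ = 0.4822
Converged at ψ = 0.4822.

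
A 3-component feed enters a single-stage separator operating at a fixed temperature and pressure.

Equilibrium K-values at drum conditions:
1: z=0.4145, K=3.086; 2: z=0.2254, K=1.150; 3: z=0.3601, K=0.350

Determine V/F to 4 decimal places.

V/F = 0.6404

Material balance + equilibrium reduce to Σ zᵢ(Kᵢ−1)/(1+V/F(Kᵢ−1)) = 0.
Feasibility: ΣzᵢKᵢ = 1.6644, Σzᵢ/Kᵢ = 1.3592 — both > 1, two phases present.
Iterate (Newton) starting at V/F = 0.5:
  V/F = 0.5000: g = 0.10791, g' = -0.7704 → V/F = 0.6401
  V/F = 0.6401: g = 0.00029, g' = -0.7811 → V/F = 0.6404
Converged at V/F = 0.6404.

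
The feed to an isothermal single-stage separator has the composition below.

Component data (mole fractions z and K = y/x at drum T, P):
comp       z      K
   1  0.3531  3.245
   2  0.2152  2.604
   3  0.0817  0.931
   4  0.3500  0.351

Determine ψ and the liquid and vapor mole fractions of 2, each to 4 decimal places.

Material balance + equilibrium reduce to Σ zᵢ(Kᵢ−1)/(1+ψ(Kᵢ−1)) = 0.
Feasibility: ΣzᵢKᵢ = 1.9051, Σzᵢ/Kᵢ = 1.2764 — both > 1, two phases present.
Newton iteration, ψ⁰ = 0.5:
  ψ = 0.5000: g = 0.22293, g' = -0.8890 → ψ = 0.7507
  ψ = 0.7507: g = 0.00285, g' = -0.9219 → ψ = 0.7538
Converged at ψ = 0.7538.
Compositions from xᵢ = zᵢ/(1+ψ(Kᵢ−1)), yᵢ = Kᵢxᵢ:
  1: x = 0.1311, y = 0.4256
  2: x = 0.0974, y = 0.2537
  3: x = 0.0862, y = 0.0802
  4: x = 0.6853, y = 0.2405

ψ = 0.7538, x_2 = 0.0974, y_2 = 0.2537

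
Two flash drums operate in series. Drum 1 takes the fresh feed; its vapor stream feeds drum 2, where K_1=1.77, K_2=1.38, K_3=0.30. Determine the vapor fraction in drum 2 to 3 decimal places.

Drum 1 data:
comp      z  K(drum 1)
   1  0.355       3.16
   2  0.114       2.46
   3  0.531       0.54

V/F (drum 2) = 0.154

Drum 1:
Newton–Raphson from ψ₁ = 0.47:
  ψ₁ = 0.470: g = 0.1676, g' = -0.676 → ψ₁ = 0.718
  ψ₁ = 0.718: g = 0.0172, g' = -0.563 → ψ₁ = 0.748
  ψ₁ = 0.748: g = 0.0001, g' = -0.559 → ψ₁ = 0.749
Converged at ψ₁ = 0.749.
Drum-1 compositions:
  1: x = 0.136, y = 0.429
  2: x = 0.054, y = 0.134
  3: x = 0.810, y = 0.437
Drum-2 feed = drum-1 vapor: z₂ = (0.4287, 0.1340, 0.4373).
Drum 2:
Let ψ₂ = V/F and solve Σ zᵢ(Kᵢ−1)/(1+ψ₂(Kᵢ−1)) = 0.
Check two-phase: ΣzᵢKᵢ = 1.075 > 1 and Σzᵢ/Kᵢ = 1.797 > 1, so g(0) = 0.075 > 0 and g(1) = -0.797 < 0.
Newton–Raphson from ψ₂ = 0.51:
  ψ₂ = 0.510: g = -0.1964, g' = -0.663 → ψ₂ = 0.214
  ψ₂ = 0.214: g = -0.0294, g' = -0.500 → ψ₂ = 0.155
  ψ₂ = 0.155: g = -0.0003, g' = -0.490 → ψ₂ = 0.154
Converged at ψ₂ = 0.154.
  1: x = 0.383, y = 0.678
  2: x = 0.127, y = 0.175
  3: x = 0.490, y = 0.147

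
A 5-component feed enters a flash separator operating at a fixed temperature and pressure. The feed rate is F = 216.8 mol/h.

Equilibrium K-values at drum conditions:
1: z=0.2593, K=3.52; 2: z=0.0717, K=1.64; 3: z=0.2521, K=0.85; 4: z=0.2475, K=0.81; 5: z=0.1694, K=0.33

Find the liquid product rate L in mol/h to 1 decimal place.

Newton iteration, ψ⁰ = 0.5:
  ψ = 0.5000: g = 0.06038, g' = -0.5287 → ψ = 0.6142
  ψ = 0.6142: g = 0.00166, g' = -0.5067 → ψ = 0.6175
Converged at ψ = 0.6175.
Then V = ψ·F = 0.6175·216.8 = 133.9 mol/h and L = F − V = 82.9 mol/h.

L = 82.9 mol/h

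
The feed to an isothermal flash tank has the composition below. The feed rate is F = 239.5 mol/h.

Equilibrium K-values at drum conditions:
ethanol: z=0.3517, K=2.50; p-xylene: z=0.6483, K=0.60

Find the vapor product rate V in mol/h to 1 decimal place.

V = 107.1 mol/h

Binary case is linear: z₁(K₁−1)(1+ψ(K₂−1)) + z₂(K₂−1)(1+ψ(K₁−1)) = 0
⇒ ψ = [z₁(K₁−1)+z₂(K₂−1)] / [−(K₁−1)(K₂−1)] = 0.26823/0.60000 = 0.4471
Then V = ψ·F = 0.4471·239.5 = 107.1 mol/h and L = F − V = 132.4 mol/h.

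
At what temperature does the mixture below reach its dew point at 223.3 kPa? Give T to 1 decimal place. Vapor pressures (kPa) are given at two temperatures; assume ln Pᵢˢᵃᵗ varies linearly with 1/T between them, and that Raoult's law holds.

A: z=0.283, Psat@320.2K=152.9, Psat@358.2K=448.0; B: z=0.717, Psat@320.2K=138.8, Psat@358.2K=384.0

T = 335.7 K

Dew-point temperature: Σzᵢ·P/Pᵢˢᵃᵗ(T) = 1. Interpolate ln Pᵢˢᵃᵗ = aᵢ + bᵢ/T.
  T = 320.2 K: ΣzᵢP/Pᵢˢᵃᵗ = 1.5668
  T = 358.2 K: ΣzᵢP/Pᵢˢᵃᵗ = 0.5580
  T = 339.2 K: ΣzᵢP/Pᵢˢᵃᵗ = 0.9083
  T = 329.7 K: ΣzᵢP/Pᵢˢᵃᵗ = 1.1836
  T = 334.4 K: ΣzᵢP/Pᵢˢᵃᵗ = 1.0363
  T = 336.8 K: ΣzᵢP/Pᵢˢᵃᵗ = 0.9698
Interpolating between 334.4 K and 336.8 K gives T ≈ 335.7 K.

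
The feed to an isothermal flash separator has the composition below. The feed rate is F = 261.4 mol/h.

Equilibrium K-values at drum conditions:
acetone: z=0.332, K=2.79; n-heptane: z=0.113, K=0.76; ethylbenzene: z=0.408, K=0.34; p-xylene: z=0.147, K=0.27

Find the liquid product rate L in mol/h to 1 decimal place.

Rachford–Rice: g(ψ) = Σ zᵢ(Kᵢ−1)/(1+ψ(Kᵢ−1)) = 0.
Feasibility: ΣzᵢKᵢ = 1.191, Σzᵢ/Kᵢ = 2.012 — both > 1, two phases present.
Newton iteration, ψ⁰ = 0.5:
  ψ = 0.500: g = -0.2881, g' = -0.895 → ψ = 0.178
  ψ = 0.178: g = -0.0061, g' = -0.951 → ψ = 0.172
Converged at ψ = 0.172.
Then V = ψ·F = 0.1716·261.4 = 44.9 mol/h and L = F − V = 216.5 mol/h.

L = 216.5 mol/h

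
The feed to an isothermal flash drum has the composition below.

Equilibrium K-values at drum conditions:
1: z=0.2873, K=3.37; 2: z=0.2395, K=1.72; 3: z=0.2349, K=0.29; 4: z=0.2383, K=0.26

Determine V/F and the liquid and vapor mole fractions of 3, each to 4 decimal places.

Rachford–Rice: g(V/F) = Σ zᵢ(Kᵢ−1)/(1+V/F(Kᵢ−1)) = 0.
Feasibility: ΣzᵢKᵢ = 1.5102, Σzᵢ/Kᵢ = 1.9510 — both > 1, two phases present.
Newton iteration, V/F⁰ = 0.5:
  V/F = 0.5000: g = -0.10006, g' = -1.0185 → V/F = 0.4018
  V/F = 0.4018: g = -0.00175, g' = -0.9942 → V/F = 0.4000
Converged at V/F = 0.4000.
Compositions from xᵢ = zᵢ/(1+V/F(Kᵢ−1)), yᵢ = Kᵢxᵢ:
  1: x = 0.1475, y = 0.4970
  2: x = 0.1859, y = 0.3198
  3: x = 0.3281, y = 0.0951
  4: x = 0.3385, y = 0.0880

V/F = 0.4000, x_3 = 0.3281, y_3 = 0.0951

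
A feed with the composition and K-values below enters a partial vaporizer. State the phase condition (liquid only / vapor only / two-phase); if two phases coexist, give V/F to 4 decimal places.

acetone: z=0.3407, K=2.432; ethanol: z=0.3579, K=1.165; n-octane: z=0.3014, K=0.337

ΣzᵢKᵢ = 1.3471; Σzᵢ/Kᵢ = 1.3417.
Both exceed 1, so a two-phase solution exists.
Material balance + equilibrium reduce to Σ zᵢ(Kᵢ−1)/(1+ψ(Kᵢ−1)) = 0.
Newton–Raphson from ψ = 0.4:
  ψ = 0.4000: g = 0.09365, g' = -0.5364 → ψ = 0.5746
  ψ = 0.5746: g = -0.00121, g' = -0.5641 → ψ = 0.5725
Converged at ψ = 0.5724.

two-phase, V/F = 0.5724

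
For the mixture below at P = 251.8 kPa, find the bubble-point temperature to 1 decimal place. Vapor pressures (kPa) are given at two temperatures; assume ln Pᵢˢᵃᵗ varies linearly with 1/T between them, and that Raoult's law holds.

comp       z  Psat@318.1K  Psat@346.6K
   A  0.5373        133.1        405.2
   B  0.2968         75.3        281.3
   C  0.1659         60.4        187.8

T = 339.4 K

Bubble-point temperature: ΣzᵢPᵢˢᵃᵗ(T) = P. Interpolate ln Pᵢˢᵃᵗ = aᵢ + bᵢ/T.
  T = 318.1 K: ΣzᵢPᵢˢᵃᵗ = 103.88 kPa
  T = 346.6 K: ΣzᵢPᵢˢᵃᵗ = 332.36 kPa
  T = 332.4 K: ΣzᵢPᵢˢᵃᵗ = 190.72 kPa
  T = 339.5 K: ΣzᵢPᵢˢᵃᵗ = 253.18 kPa
  T = 335.9 K: ΣzᵢPᵢˢᵃᵗ = 219.62 kPa
  T = 337.7 K: ΣzᵢPᵢˢᵃᵗ = 235.89 kPa
Interpolating between 337.7 K and 339.5 K gives T ≈ 339.4 K.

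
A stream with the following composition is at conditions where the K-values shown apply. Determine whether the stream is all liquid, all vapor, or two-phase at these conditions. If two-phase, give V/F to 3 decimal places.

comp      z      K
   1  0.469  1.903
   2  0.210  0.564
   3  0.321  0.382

two-phase, V/F = 0.267

ΣzᵢKᵢ = 1.134; Σzᵢ/Kᵢ = 1.459.
Both exceed 1, so a two-phase solution exists.
Material balance + equilibrium reduce to Σ zᵢ(Kᵢ−1)/(1+ψ(Kᵢ−1)) = 0.
Newton–Raphson from ψ = 0.5:
  ψ = 0.500: g = -0.1124, g' = -0.504 → ψ = 0.277
  ψ = 0.277: g = -0.0046, g' = -0.475 → ψ = 0.267
Converged at ψ = 0.267.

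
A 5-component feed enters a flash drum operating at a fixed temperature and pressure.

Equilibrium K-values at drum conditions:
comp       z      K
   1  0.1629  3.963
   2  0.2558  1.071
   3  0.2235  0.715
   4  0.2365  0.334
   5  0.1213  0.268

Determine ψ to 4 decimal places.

Iterate (Newton) starting at ψ = 0.68:
  ψ = 0.6800: g = -0.36626, g' = -0.7946 → ψ = 0.2190
  ψ = 0.2190: g = -0.04751, g' = -0.7838 → ψ = 0.1584
  ψ = 0.1584: g = 0.00320, g' = -0.8978 → ψ = 0.1620
Converged at ψ = 0.1620.

ψ = 0.1620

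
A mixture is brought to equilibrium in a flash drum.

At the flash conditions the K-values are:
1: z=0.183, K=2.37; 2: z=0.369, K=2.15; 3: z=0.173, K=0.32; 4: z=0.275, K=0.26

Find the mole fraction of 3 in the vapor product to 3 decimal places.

Newton–Raphson from V/F = 0.5:
  V/F = 0.500: g = -0.0830, g' = -0.881 → V/F = 0.406
  V/F = 0.406: g = -0.0028, g' = -0.829 → V/F = 0.402
Converged at V/F = 0.402.
Compositions from xᵢ = zᵢ/(1+V/F(Kᵢ−1)), yᵢ = Kᵢxᵢ:
  1: x = 0.118, y = 0.280
  2: x = 0.252, y = 0.542
  3: x = 0.238, y = 0.076
  4: x = 0.392, y = 0.102

y_3 = 0.076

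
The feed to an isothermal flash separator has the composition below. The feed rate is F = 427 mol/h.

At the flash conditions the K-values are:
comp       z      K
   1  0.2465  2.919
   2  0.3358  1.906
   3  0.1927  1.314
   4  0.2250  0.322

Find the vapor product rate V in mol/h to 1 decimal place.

Rachford–Rice: g(ψ) = Σ zᵢ(Kᵢ−1)/(1+ψ(Kᵢ−1)) = 0.
Check two-phase: ΣzᵢKᵢ = 1.6852 > 1 and Σzᵢ/Kᵢ = 1.1060 > 1, so g(0) = 0.6852 > 0 and g(1) = -0.1060 < 0.
Newton–Raphson from ψ = 0.5:
  ψ = 0.5000: g = 0.27230, g' = -0.6179 → ψ = 0.9407
  ψ = 0.9407: g = -0.04158, g' = -0.9954 → ψ = 0.8989
  ψ = 0.8989: g = -0.00217, g' = -0.8957 → ψ = 0.8965
Converged at ψ = 0.8965.
Then V = ψ·F = 0.8965·427 = 382.8 mol/h and L = F − V = 44.2 mol/h.

V = 382.8 mol/h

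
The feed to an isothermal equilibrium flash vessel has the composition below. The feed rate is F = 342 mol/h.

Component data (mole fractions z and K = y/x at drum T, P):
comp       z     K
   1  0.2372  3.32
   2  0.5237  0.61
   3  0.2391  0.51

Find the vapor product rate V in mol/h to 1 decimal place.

Rachford–Rice: g(ψ) = Σ zᵢ(Kᵢ−1)/(1+ψ(Kᵢ−1)) = 0.
Check two-phase: ΣzᵢKᵢ = 1.2289 > 1 and Σzᵢ/Kᵢ = 1.3988 > 1, so g(0) = 0.2289 > 0 and g(1) = -0.3988 < 0.
Iterate (Newton) starting at ψ = 0.48:
  ψ = 0.4800: g = -0.14411, g' = -0.5045 → ψ = 0.1944
  ψ = 0.1944: g = 0.02880, g' = -0.7699 → ψ = 0.2318
  ψ = 0.2318: g = 0.00117, g' = -0.7093 → ψ = 0.2334
Converged at ψ = 0.2334.
Then V = ψ·F = 0.2334·342 = 79.8 mol/h and L = F − V = 262.2 mol/h.

V = 79.8 mol/h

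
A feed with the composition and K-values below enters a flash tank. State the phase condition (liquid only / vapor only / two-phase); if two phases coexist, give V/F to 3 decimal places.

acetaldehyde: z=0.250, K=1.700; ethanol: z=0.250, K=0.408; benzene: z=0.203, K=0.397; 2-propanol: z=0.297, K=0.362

liquid only

ΣzᵢKᵢ = 0.715; Σzᵢ/Kᵢ = 2.092.
Since ΣzᵢKᵢ < 1 the mixture is below its bubble point — single liquid phase.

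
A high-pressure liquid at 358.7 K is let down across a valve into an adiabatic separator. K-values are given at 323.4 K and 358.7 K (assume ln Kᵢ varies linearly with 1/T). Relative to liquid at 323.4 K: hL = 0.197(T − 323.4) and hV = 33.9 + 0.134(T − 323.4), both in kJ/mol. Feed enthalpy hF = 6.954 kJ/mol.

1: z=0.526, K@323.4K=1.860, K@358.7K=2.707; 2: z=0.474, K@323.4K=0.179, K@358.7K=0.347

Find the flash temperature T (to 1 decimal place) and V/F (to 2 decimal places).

Adiabatic flash: solve Rachford–Rice at each trial T, then check hF = ψ·hV(T) + (1−ψ)·hL(T).
  T = 323.4 K: K = (1.860, 0.179), RR gives ψ = 0.090, H_out = 3.035 kJ/mol
  T = 358.7 K: K = (2.707, 0.347), RR gives ψ = 0.528, H_out = 23.674 kJ/mol
  T = 341.0 K: K = (2.265, 0.253), RR gives ψ = 0.330, H_out = 14.275 kJ/mol
  T = 332.2 K: K = (2.058, 0.214), RR gives ψ = 0.221, H_out = 9.103 kJ/mol
  T = 327.8 K: K = (1.958, 0.196), RR gives ψ = 0.159, H_out = 6.220 kJ/mol
  T = 330.0 K: K = (2.007, 0.205), RR gives ψ = 0.191, H_out = 7.693 kJ/mol
Linear interpolation between T = 327.8 (H_out = 6.220) and T = 330.0 (H_out = 7.693) on hF = 6.954 gives T ≈ 328.9 K, at which ψ = 0.18.

T = 328.9 K, V/F = 0.18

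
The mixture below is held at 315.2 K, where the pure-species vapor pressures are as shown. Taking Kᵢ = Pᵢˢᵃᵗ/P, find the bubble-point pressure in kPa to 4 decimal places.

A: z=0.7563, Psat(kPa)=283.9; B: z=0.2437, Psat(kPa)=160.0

Pbub = 253.7056 kPa

At the bubble point ψ → 0, so ΣzᵢKᵢ = 1 with Kᵢ = Pᵢˢᵃᵗ/P ⇒ P = ΣzᵢPᵢˢᵃᵗ.
P = 0.7563·283.9 + 0.2437·160.0 = 253.7056 kPa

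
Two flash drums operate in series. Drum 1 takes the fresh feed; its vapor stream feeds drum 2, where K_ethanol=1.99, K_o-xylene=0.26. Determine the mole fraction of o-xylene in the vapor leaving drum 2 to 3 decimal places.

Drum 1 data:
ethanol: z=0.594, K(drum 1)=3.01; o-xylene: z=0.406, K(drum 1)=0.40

Drum 1:
Material balance + equilibrium reduce to Σ zᵢ(Kᵢ−1)/(1+ψ₁(Kᵢ−1)) = 0.
Check two-phase: ΣzᵢKᵢ = 1.950 > 1 and Σzᵢ/Kᵢ = 1.212 > 1, so g(0) = 0.950 > 0 and g(1) = -0.212 < 0.
Binary case is linear: z₁(K₁−1)(1+ψ₁(K₂−1)) + z₂(K₂−1)(1+ψ₁(K₁−1)) = 0
⇒ ψ₁ = [z₁(K₁−1)+z₂(K₂−1)] / [−(K₁−1)(K₂−1)] = 0.9503/1.2060 = 0.788
Drum-1 compositions:
  ethanol: x = 0.230, y = 0.692
  o-xylene: x = 0.770, y = 0.308
Drum-2 feed = drum-1 vapor: z₂ = (0.6920, 0.3080).
Drum 2:
Rachford–Rice: g(ψ₂) = Σ zᵢ(Kᵢ−1)/(1+ψ₂(Kᵢ−1)) = 0.
g(0) = ΣzᵢKᵢ − 1 = 0.457 and g(1) = 1 − Σzᵢ/Kᵢ = -0.533, so a root lies in (0, 1).
Binary case is linear: z₁(K₁−1)(1+ψ₂(K₂−1)) + z₂(K₂−1)(1+ψ₂(K₁−1)) = 0
⇒ ψ₂ = [z₁(K₁−1)+z₂(K₂−1)] / [−(K₁−1)(K₂−1)] = 0.4571/0.7326 = 0.624
  ethanol: x = 0.428, y = 0.851
  o-xylene: x = 0.572, y = 0.149

y_o-xylene (drum 2) = 0.149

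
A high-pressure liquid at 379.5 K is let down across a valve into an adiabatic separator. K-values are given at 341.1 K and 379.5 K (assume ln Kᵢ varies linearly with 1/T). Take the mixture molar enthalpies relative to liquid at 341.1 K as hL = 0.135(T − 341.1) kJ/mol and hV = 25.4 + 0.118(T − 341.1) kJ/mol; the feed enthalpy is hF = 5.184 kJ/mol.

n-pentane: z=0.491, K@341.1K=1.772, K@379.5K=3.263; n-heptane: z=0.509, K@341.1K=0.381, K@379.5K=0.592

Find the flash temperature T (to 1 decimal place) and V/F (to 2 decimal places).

T = 343.0 K, V/F = 0.19

Adiabatic flash: solve Rachford–Rice at each trial T, then check hF = ψ·hV(T) + (1−ψ)·hL(T).
  T = 341.1 K: K = (1.772, 0.381), RR gives ψ = 0.134, H_out = 3.401 kJ/mol
  T = 379.5 K: K = (3.263, 0.592), RR gives ψ = 0.979, H_out = 29.399 kJ/mol
  T = 360.3 K: K = (2.444, 0.481), RR gives ψ = 0.593, H_out = 17.453 kJ/mol
  T = 350.7 K: K = (2.090, 0.429), RR gives ψ = 0.393, H_out = 11.224 kJ/mol
  T = 345.9 K: K = (1.927, 0.405), RR gives ψ = 0.276, H_out = 7.626 kJ/mol
  T = 343.5 K: K = (1.848, 0.393), RR gives ψ = 0.209, H_out = 5.613 kJ/mol
Linear interpolation between T = 341.1 (H_out = 3.401) and T = 343.5 (H_out = 5.613) on hF = 5.184 gives T ≈ 343.0 K, at which ψ = 0.19.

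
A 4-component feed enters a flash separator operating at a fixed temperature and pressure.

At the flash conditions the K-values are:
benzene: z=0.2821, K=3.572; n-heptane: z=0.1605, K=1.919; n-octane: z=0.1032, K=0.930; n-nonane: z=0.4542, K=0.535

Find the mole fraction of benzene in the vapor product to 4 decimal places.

y_benzene = 0.3422

Rachford–Rice: g(ψ) = Σ zᵢ(Kᵢ−1)/(1+ψ(Kᵢ−1)) = 0.
g(0) = ΣzᵢKᵢ − 1 = 0.6546 and g(1) = 1 − Σzᵢ/Kᵢ = -0.1226, so a root lies in (0, 1).
Newton iteration, ψ⁰ = 0.47:
  ψ = 0.4700: g = 0.15375, g' = -0.6100 → ψ = 0.7221
  ψ = 0.7221: g = 0.01704, g' = -0.5007 → ψ = 0.7561
  ψ = 0.7561: g = 0.00008, g' = -0.4966 → ψ = 0.7562
Converged at ψ = 0.7562.
Compositions from xᵢ = zᵢ/(1+ψ(Kᵢ−1)), yᵢ = Kᵢxᵢ:
  benzene: x = 0.0958, y = 0.3422
  n-heptane: x = 0.0947, y = 0.1817
  n-octane: x = 0.1090, y = 0.1013
  n-nonane: x = 0.7006, y = 0.3748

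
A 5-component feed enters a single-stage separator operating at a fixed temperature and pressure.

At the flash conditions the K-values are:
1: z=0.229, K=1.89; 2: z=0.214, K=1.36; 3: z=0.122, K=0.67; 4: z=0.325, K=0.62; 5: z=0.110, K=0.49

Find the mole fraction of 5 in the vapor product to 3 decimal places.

Newton iteration, V/F⁰ = 0.5:
  V/F = 0.500: g = -0.0697, g' = -0.249 → V/F = 0.220
  V/F = 0.220: g = 0.0004, g' = -0.258 → V/F = 0.222
Converged at V/F = 0.222.
Compositions from xᵢ = zᵢ/(1+V/F(Kᵢ−1)), yᵢ = Kᵢxᵢ:
  1: x = 0.191, y = 0.361
  2: x = 0.198, y = 0.270
  3: x = 0.132, y = 0.088
  4: x = 0.355, y = 0.220
  5: x = 0.124, y = 0.061

y_5 = 0.061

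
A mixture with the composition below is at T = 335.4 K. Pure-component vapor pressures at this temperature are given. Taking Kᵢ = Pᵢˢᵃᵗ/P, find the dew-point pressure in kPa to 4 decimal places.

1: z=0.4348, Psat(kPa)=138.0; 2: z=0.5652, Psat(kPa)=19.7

Pdew = 31.4060 kPa

At the dew point ψ → 1, so Σzᵢ/Kᵢ = 1 with Kᵢ = Pᵢˢᵃᵗ/P ⇒ 1/P = Σzᵢ/Pᵢˢᵃᵗ.
1/P = 0.4348/138.0 + 0.5652/19.7 = 0.0318411 ⇒ P = 31.4060 kPa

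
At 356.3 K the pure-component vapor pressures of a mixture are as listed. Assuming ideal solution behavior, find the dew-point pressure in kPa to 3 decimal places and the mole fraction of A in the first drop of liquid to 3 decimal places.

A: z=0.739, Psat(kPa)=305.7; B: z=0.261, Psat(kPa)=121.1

At the dew point ψ → 1, so Σzᵢ/Kᵢ = 1 with Kᵢ = Pᵢˢᵃᵗ/P ⇒ 1/P = Σzᵢ/Pᵢˢᵃᵗ.
1/P = 0.739/305.7 + 0.261/121.1 = 0.004573 ⇒ P = 218.692 kPa
xᵢ = zᵢP/Pᵢˢᵃᵗ ⇒ x_A = 0.739·218.692/305.7 = 0.529

Pdew = 218.692 kPa, x_A = 0.529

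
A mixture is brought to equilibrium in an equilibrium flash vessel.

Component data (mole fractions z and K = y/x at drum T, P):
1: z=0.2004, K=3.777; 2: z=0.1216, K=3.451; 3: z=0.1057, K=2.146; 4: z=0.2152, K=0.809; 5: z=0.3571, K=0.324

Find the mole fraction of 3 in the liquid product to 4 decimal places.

Material balance + equilibrium reduce to Σ zᵢ(Kᵢ−1)/(1+ψ(Kᵢ−1)) = 0.
Feasibility: ΣzᵢKᵢ = 1.6932, Σzᵢ/Kᵢ = 1.5057 — both > 1, two phases present.
Iterate (Newton) starting at ψ = 0.68:
  ψ = 0.6800: g = -0.12149, g' = -0.9011 → ψ = 0.5452
  ψ = 0.5452: g = -0.00468, g' = -0.8500 → ψ = 0.5397
Converged at ψ = 0.5397.
Compositions from xᵢ = zᵢ/(1+ψ(Kᵢ−1)), yᵢ = Kᵢxᵢ:
  1: x = 0.0802, y = 0.3029
  2: x = 0.0524, y = 0.1807
  3: x = 0.0653, y = 0.1402
  4: x = 0.2399, y = 0.1941
  5: x = 0.5622, y = 0.1822

x_3 = 0.0653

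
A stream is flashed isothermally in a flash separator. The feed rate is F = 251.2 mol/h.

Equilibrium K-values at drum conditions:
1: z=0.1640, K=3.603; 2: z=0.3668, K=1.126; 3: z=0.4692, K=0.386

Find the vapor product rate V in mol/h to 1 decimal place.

Let β = V/F and solve Σ zᵢ(Kᵢ−1)/(1+β(Kᵢ−1)) = 0.
Check two-phase: ΣzᵢKᵢ = 1.1850 > 1 and Σzᵢ/Kᵢ = 1.5868 > 1, so g(0) = 0.1850 > 0 and g(1) = -0.5868 < 0.
Newton–Raphson from β = 0.5:
  β = 0.5000: g = -0.18675, g' = -0.5833 → β = 0.1798
  β = 0.1798: g = 0.01214, g' = -0.7447 → β = 0.1961
  β = 0.1961: g = 0.00019, g' = -0.7212 → β = 0.1964
Converged at β = 0.1964.
Then V = β·F = 0.1964·251.2 = 49.3 mol/h and L = F − V = 201.9 mol/h.

V = 49.3 mol/h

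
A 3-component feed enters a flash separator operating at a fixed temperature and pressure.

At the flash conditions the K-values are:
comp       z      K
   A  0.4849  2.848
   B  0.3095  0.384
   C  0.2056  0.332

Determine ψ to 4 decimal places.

ψ = 0.4822

Material balance + equilibrium reduce to Σ zᵢ(Kᵢ−1)/(1+ψ(Kᵢ−1)) = 0.
Feasibility: ΣzᵢKᵢ = 1.5681, Σzᵢ/Kᵢ = 1.5955 — both > 1, two phases present.
Newton–Raphson from ψ = 0.58:
  ψ = 0.5800: g = -0.08833, g' = -0.9146 → ψ = 0.4834
  ψ = 0.4834: g = -0.00106, g' = -0.9002 → ψ = 0.4822
Converged at ψ = 0.4822.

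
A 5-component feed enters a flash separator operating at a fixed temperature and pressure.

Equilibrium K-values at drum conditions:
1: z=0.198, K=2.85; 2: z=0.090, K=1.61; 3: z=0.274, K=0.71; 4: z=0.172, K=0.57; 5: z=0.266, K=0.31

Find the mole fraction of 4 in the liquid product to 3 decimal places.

Iterate (Newton) starting at V/F = 0.44:
  V/F = 0.440: g = -0.2006, g' = -0.567 → V/F = 0.086
  V/F = 0.086: g = 0.0149, g' = -0.736 → V/F = 0.106
Converged at V/F = 0.106.
Compositions from xᵢ = zᵢ/(1+V/F(Kᵢ−1)), yᵢ = Kᵢxᵢ:
  1: x = 0.165, y = 0.471
  2: x = 0.085, y = 0.136
  3: x = 0.283, y = 0.201
  4: x = 0.180, y = 0.103
  5: x = 0.287, y = 0.089

x_4 = 0.180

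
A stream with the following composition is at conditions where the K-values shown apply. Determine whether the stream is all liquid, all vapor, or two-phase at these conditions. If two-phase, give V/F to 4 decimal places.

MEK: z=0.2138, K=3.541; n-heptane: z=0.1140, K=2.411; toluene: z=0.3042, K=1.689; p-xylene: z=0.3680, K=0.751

all vapor

ΣzᵢKᵢ = 1.8221; Σzᵢ/Kᵢ = 0.7778.
Since Σzᵢ/Kᵢ < 1 the mixture is above its dew point — single vapor phase.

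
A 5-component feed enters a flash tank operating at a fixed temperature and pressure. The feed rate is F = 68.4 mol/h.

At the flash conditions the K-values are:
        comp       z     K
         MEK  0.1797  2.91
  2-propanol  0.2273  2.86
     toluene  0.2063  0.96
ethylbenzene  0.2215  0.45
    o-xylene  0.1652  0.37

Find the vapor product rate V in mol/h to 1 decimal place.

Material balance + equilibrium reduce to Σ zᵢ(Kᵢ−1)/(1+V/F(Kᵢ−1)) = 0.
Feasibility: ΣzᵢKᵢ = 1.5319, Σzᵢ/Kᵢ = 1.2948 — both > 1, two phases present.
Iterate (Newton) starting at V/F = 0.5:
  V/F = 0.5000: g = 0.06623, g' = -0.6502 → V/F = 0.6019
  V/F = 0.6019: g = 0.00094, g' = -0.6371 → V/F = 0.6033
Converged at V/F = 0.6033.
Then V = V/F·F = 0.6033·68.4 = 41.3 mol/h and L = F − V = 27.1 mol/h.

V = 41.3 mol/h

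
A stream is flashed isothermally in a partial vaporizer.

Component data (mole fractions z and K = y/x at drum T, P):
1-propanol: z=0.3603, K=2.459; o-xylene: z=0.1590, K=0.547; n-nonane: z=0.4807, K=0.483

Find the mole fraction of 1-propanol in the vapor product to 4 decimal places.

Material balance + equilibrium reduce to Σ zᵢ(Kᵢ−1)/(1+ψ(Kᵢ−1)) = 0.
Feasibility: ΣzᵢKᵢ = 1.2051, Σzᵢ/Kᵢ = 1.4324 — both > 1, two phases present.
Newton–Raphson from ψ = 0.5:
  ψ = 0.5000: g = -0.12433, g' = -0.5446 → ψ = 0.2717
  ψ = 0.2717: g = 0.00517, g' = -0.6097 → ψ = 0.2802
Converged at ψ = 0.2802.
Compositions from xᵢ = zᵢ/(1+ψ(Kᵢ−1)), yᵢ = Kᵢxᵢ:
  1-propanol: x = 0.2557, y = 0.6289
  o-xylene: x = 0.1821, y = 0.0996
  n-nonane: x = 0.5621, y = 0.2715

y_1-propanol = 0.6289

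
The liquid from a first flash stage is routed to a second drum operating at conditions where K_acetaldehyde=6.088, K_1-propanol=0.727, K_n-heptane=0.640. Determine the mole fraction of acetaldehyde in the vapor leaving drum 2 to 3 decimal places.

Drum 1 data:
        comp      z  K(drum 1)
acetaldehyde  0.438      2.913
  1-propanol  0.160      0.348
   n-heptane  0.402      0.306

y_acetaldehyde (drum 2) = 0.378

Drum 1:
Let ψ₁ = V/F and solve Σ zᵢ(Kᵢ−1)/(1+ψ₁(Kᵢ−1)) = 0.
Feasibility: ΣzᵢKᵢ = 1.455, Σzᵢ/Kᵢ = 1.924 — both > 1, two phases present.
Newton iteration, ψ₁⁰ = 0.65:
  ψ₁ = 0.650: g = -0.3158, g' = -1.166 → ψ₁ = 0.379
  ψ₁ = 0.379: g = -0.0315, g' = -1.015 → ψ₁ = 0.348
Converged at ψ₁ = 0.348.
Drum-1 compositions:
  acetaldehyde: x = 0.263, y = 0.766
  1-propanol: x = 0.207, y = 0.072
  n-heptane: x = 0.530, y = 0.162
Drum-2 feed = drum-1 liquid: z₂ = (0.2629, 0.2070, 0.5301).
Drum 2:
Let ψ₂ = V/F and solve Σ zᵢ(Kᵢ−1)/(1+ψ₂(Kᵢ−1)) = 0.
Check two-phase: ΣzᵢKᵢ = 2.090 > 1 and Σzᵢ/Kᵢ = 1.156 > 1, so g(0) = 1.090 > 0 and g(1) = -0.156 < 0.
Newton iteration, ψ₂⁰ = 0.34:
  ψ₂ = 0.340: g = 0.2102, g' = -1.021 → ψ₂ = 0.546
  ψ₂ = 0.546: g = 0.0502, g' = -0.605 → ψ₂ = 0.629
  ψ₂ = 0.629: g = 0.0036, g' = -0.523 → ψ₂ = 0.636
Converged at ψ₂ = 0.636.
  acetaldehyde: x = 0.062, y = 0.378
  1-propanol: x = 0.250, y = 0.182
  n-heptane: x = 0.687, y = 0.440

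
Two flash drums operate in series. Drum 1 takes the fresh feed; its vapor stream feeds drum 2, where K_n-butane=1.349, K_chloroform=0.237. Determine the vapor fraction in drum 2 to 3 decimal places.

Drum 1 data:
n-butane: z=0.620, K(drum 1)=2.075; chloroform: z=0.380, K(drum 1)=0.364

Drum 1:
Newton iteration, ψ₁⁰ = 0.5:
  ψ₁ = 0.500: g = 0.0791, g' = -0.634 → ψ₁ = 0.625
  ψ₁ = 0.625: g = -0.0024, g' = -0.680 → ψ₁ = 0.621
Converged at ψ₁ = 0.621.
Drum-1 compositions:
  n-butane: x = 0.372, y = 0.771
  chloroform: x = 0.628, y = 0.229
Drum-2 feed = drum-1 vapor: z₂ = (0.7713, 0.2287).
Drum 2:
Rachford–Rice: g(ψ₂) = Σ zᵢ(Kᵢ−1)/(1+ψ₂(Kᵢ−1)) = 0.
g(0) = ΣzᵢKᵢ − 1 = 0.095 and g(1) = 1 − Σzᵢ/Kᵢ = -0.537, so a root lies in (0, 1).
Iterate (Newton) starting at ψ₂ = 0.5:
  ψ₂ = 0.500: g = -0.0529, g' = -0.416 → ψ₂ = 0.373
  ψ₂ = 0.373: g = -0.0057, g' = -0.334 → ψ₂ = 0.356
Converged at ψ₂ = 0.356.
  n-butane: x = 0.686, y = 0.926
  chloroform: x = 0.314, y = 0.074

V/F (drum 2) = 0.356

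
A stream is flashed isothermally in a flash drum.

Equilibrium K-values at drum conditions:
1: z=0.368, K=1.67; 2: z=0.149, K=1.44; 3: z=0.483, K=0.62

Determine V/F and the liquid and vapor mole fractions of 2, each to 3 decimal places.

V/F = 0.554, x_2 = 0.120, y_2 = 0.172

Rachford–Rice: g(V/F) = Σ zᵢ(Kᵢ−1)/(1+V/F(Kᵢ−1)) = 0.
g(0) = ΣzᵢKᵢ − 1 = 0.129 and g(1) = 1 − Σzᵢ/Kᵢ = -0.103, so a root lies in (0, 1).
Iterate (Newton) starting at V/F = 0.5:
  V/F = 0.500: g = 0.0118, g' = -0.218 → V/F = 0.554
Converged at V/F = 0.554.
Compositions from xᵢ = zᵢ/(1+V/F(Kᵢ−1)), yᵢ = Kᵢxᵢ:
  1: x = 0.268, y = 0.448
  2: x = 0.120, y = 0.172
  3: x = 0.612, y = 0.379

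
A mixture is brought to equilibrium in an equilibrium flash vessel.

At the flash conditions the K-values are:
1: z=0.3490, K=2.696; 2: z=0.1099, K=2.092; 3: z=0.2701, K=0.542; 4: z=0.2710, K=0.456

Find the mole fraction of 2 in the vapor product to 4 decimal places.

Iterate (Newton) starting at β = 0.5:
  β = 0.5000: g = 0.03497, g' = -0.5954 → β = 0.5587
  β = 0.5587: g = 0.00040, g' = -0.5831 → β = 0.5594
Converged at β = 0.5594.
Compositions from xᵢ = zᵢ/(1+β(Kᵢ−1)), yᵢ = Kᵢxᵢ:
  1: x = 0.1791, y = 0.4828
  2: x = 0.0682, y = 0.1427
  3: x = 0.3631, y = 0.1968
  4: x = 0.3895, y = 0.1776

y_2 = 0.1427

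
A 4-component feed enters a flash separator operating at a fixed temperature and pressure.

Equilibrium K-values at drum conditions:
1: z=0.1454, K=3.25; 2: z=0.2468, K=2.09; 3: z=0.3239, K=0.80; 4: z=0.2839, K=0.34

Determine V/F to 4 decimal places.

V/F = 0.4592

Newton iteration, V/F⁰ = 0.5:
  V/F = 0.5000: g = -0.02357, g' = -0.5773 → V/F = 0.4592
Converged at V/F = 0.4592.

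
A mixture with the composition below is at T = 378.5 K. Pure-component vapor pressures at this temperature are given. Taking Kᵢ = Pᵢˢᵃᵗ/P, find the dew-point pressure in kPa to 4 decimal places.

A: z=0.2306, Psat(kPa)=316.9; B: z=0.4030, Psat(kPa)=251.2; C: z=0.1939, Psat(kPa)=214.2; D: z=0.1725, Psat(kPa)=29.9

Pdew = 111.0317 kPa

At the dew point ψ → 1, so Σzᵢ/Kᵢ = 1 with Kᵢ = Pᵢˢᵃᵗ/P ⇒ 1/P = Σzᵢ/Pᵢˢᵃᵗ.
1/P = 0.2306/316.9 + 0.4030/251.2 + 0.1939/214.2 + 0.1725/29.9 = 0.0090064 ⇒ P = 111.0317 kPa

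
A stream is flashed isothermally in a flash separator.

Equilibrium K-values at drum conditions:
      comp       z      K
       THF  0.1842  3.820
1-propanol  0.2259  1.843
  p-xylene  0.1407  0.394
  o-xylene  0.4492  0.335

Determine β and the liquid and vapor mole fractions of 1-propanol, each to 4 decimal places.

Iterate (Newton) starting at β = 0.5:
  β = 0.5000: g = -0.22034, g' = -0.8839 → β = 0.2507
  β = 0.2507: g = 0.00249, g' = -0.9701 → β = 0.2533
Converged at β = 0.2533.
Compositions from xᵢ = zᵢ/(1+β(Kᵢ−1)), yᵢ = Kᵢxᵢ:
  THF: x = 0.1075, y = 0.4105
  1-propanol: x = 0.1862, y = 0.3431
  p-xylene: x = 0.1662, y = 0.0655
  o-xylene: x = 0.5402, y = 0.1810

β = 0.2533, x_1-propanol = 0.1862, y_1-propanol = 0.3431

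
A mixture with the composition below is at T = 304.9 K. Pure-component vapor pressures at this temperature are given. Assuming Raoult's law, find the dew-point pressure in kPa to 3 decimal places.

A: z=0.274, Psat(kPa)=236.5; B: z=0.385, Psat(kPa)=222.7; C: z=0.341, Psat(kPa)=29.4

Pdew = 69.032 kPa

At the dew point ψ → 1, so Σzᵢ/Kᵢ = 1 with Kᵢ = Pᵢˢᵃᵗ/P ⇒ 1/P = Σzᵢ/Pᵢˢᵃᵗ.
1/P = 0.274/236.5 + 0.385/222.7 + 0.341/29.4 = 0.014486 ⇒ P = 69.032 kPa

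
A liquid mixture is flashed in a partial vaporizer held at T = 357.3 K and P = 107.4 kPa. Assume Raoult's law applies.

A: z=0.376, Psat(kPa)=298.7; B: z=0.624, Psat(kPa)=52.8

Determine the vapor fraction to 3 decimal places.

ψ = 0.389

Raoult's law: Kᵢ = Pᵢˢᵃᵗ/P = Pᵢˢᵃᵗ/107.4.
  K_A = 298.7/107.4 = 2.78119, K_B = 52.8/107.4 = 0.49162
Let ψ = V/F and solve Σ zᵢ(Kᵢ−1)/(1+ψ(Kᵢ−1)) = 0.
Check two-phase: ΣzᵢKᵢ = 1.352 > 1 and Σzᵢ/Kᵢ = 1.404 > 1, so g(0) = 0.352 > 0 and g(1) = -0.404 < 0.
Newton–Raphson from ψ = 0.5:
  ψ = 0.500: g = -0.0711, g' = -0.624 → ψ = 0.386
  ψ = 0.386: g = 0.0022, g' = -0.669 → ψ = 0.389
Converged at ψ = 0.389.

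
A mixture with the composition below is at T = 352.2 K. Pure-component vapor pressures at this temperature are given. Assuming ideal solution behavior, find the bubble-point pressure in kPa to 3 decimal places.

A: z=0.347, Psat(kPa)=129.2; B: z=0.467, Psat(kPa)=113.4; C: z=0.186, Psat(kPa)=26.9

At the bubble point ψ → 0, so ΣzᵢKᵢ = 1 with Kᵢ = Pᵢˢᵃᵗ/P ⇒ P = ΣzᵢPᵢˢᵃᵗ.
P = 0.347·129.2 + 0.467·113.4 + 0.186·26.9 = 102.794 kPa

Pbub = 102.794 kPa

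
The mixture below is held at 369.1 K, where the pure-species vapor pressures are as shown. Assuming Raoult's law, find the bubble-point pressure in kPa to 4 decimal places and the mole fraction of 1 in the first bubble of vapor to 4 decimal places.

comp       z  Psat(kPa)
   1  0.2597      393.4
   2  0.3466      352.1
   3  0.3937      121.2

At the bubble point ψ → 0, so ΣzᵢKᵢ = 1 with Kᵢ = Pᵢˢᵃᵗ/P ⇒ P = ΣzᵢPᵢˢᵃᵗ.
P = 0.2597·393.4 + 0.3466·352.1 + 0.3937·121.2 = 271.9203 kPa
yᵢ = zᵢPᵢˢᵃᵗ/P ⇒ y_1 = 0.2597·393.4/271.9203 = 0.3757

Pbub = 271.9203 kPa, y_1 = 0.3757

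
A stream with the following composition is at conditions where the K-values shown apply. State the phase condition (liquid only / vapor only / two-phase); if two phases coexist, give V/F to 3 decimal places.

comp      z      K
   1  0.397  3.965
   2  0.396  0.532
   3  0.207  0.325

ΣzᵢKᵢ = 1.852; Σzᵢ/Kᵢ = 1.481.
Both exceed 1, so a two-phase solution exists.
Rachford–Rice: g(ψ) = Σ zᵢ(Kᵢ−1)/(1+ψ(Kᵢ−1)) = 0.
Newton iteration, ψ⁰ = 0.5:
  ψ = 0.500: g = 0.0213, g' = -0.929 → ψ = 0.523
Converged at ψ = 0.523.

two-phase, V/F = 0.523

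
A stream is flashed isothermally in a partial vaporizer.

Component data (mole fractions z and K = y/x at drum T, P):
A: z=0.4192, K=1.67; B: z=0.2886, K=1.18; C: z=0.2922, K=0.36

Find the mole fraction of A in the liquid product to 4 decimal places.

x_A = 0.3215

Newton–Raphson from ψ = 0.34:
  ψ = 0.3400: g = 0.03869, g' = -0.3286 → ψ = 0.4577
  ψ = 0.4577: g = -0.00155, g' = -0.3576 → ψ = 0.4534
Converged at ψ = 0.4534.
Compositions from xᵢ = zᵢ/(1+ψ(Kᵢ−1)), yᵢ = Kᵢxᵢ:
  A: x = 0.3215, y = 0.5370
  B: x = 0.2668, y = 0.3149
  C: x = 0.4116, y = 0.1482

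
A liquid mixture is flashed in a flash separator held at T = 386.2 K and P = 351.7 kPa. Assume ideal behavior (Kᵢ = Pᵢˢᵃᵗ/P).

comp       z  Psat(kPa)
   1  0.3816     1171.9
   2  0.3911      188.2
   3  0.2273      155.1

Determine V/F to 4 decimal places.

Raoult's law: Kᵢ = Pᵢˢᵃᵗ/P = Pᵢˢᵃᵗ/351.7.
  K_1 = 1171.9/351.7 = 3.332101, K_2 = 188.2/351.7 = 0.535115, K_3 = 155.1/351.7 = 0.441001
Rachford–Rice: g(V/F) = Σ zᵢ(Kᵢ−1)/(1+V/F(Kᵢ−1)) = 0.
Check two-phase: ΣzᵢKᵢ = 1.5811 > 1 and Σzᵢ/Kᵢ = 1.3608 > 1, so g(0) = 0.5811 > 0 and g(1) = -0.3608 < 0.
Iterate (Newton) starting at V/F = 0.5:
  V/F = 0.5000: g = -0.00237, g' = -0.7226 → V/F = 0.4967
Converged at V/F = 0.4967.

V/F = 0.4967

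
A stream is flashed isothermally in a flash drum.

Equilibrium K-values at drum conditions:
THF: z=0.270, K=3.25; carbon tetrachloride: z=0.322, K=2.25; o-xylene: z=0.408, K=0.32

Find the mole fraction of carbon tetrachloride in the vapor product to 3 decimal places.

y_carbon tetrachloride = 0.408

Rachford–Rice: g(ψ) = Σ zᵢ(Kᵢ−1)/(1+ψ(Kᵢ−1)) = 0.
Feasibility: ΣzᵢKᵢ = 1.733, Σzᵢ/Kᵢ = 1.501 — both > 1, two phases present.
Iterate (Newton) starting at ψ = 0.5:
  ψ = 0.500: g = 0.1132, g' = -0.926 → ψ = 0.622
  ψ = 0.622: g = -0.0014, g' = -0.963 → ψ = 0.621
Converged at ψ = 0.621.
Compositions from xᵢ = zᵢ/(1+ψ(Kᵢ−1)), yᵢ = Kᵢxᵢ:
  THF: x = 0.113, y = 0.366
  carbon tetrachloride: x = 0.181, y = 0.408
  o-xylene: x = 0.706, y = 0.226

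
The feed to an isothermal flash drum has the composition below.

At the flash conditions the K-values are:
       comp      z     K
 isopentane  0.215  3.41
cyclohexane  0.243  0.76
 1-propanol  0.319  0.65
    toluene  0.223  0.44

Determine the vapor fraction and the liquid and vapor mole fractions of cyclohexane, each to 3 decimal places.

Rachford–Rice: g(ψ) = Σ zᵢ(Kᵢ−1)/(1+ψ(Kᵢ−1)) = 0.
g(0) = ΣzᵢKᵢ − 1 = 0.223 and g(1) = 1 − Σzᵢ/Kᵢ = -0.380, so a root lies in (0, 1).
Iterate (Newton) starting at ψ = 0.5:
  ψ = 0.500: g = -0.1401, g' = -0.467 → ψ = 0.200
  ψ = 0.200: g = 0.0275, g' = -0.717 → ψ = 0.239
  ψ = 0.239: g = 0.0012, g' = -0.659 → ψ = 0.240
Converged at ψ = 0.240.
Compositions from xᵢ = zᵢ/(1+ψ(Kᵢ−1)), yᵢ = Kᵢxᵢ:
  isopentane: x = 0.136, y = 0.464
  cyclohexane: x = 0.258, y = 0.196
  1-propanol: x = 0.348, y = 0.226
  toluene: x = 0.258, y = 0.113

ψ = 0.240, x_cyclohexane = 0.258, y_cyclohexane = 0.196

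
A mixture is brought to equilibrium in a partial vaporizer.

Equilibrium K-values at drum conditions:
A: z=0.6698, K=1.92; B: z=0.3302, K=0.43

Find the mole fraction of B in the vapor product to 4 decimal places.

y_B = 0.2655

Newton–Raphson from ψ = 0.44:
  ψ = 0.4400: g = 0.18743, g' = -0.4784 → ψ = 0.8318
  ψ = 0.8318: g = -0.00882, g' = -0.5699 → ψ = 0.8163
  ψ = 0.8163: g = -0.00008, g' = -0.5601 → ψ = 0.8162
Converged at ψ = 0.8162.
Compositions from xᵢ = zᵢ/(1+ψ(Kᵢ−1)), yᵢ = Kᵢxᵢ:
  A: x = 0.3826, y = 0.7345
  B: x = 0.6174, y = 0.2655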